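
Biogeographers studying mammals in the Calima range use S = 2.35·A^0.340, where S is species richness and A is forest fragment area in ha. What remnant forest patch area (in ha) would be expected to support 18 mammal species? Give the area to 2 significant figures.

400 ha

18 = 2.35 × A^0.34  ⇒  A^0.34 = 18/2.35 = 7.66
ln A = ln(7.66) / 0.34 = 2.0360 / 0.34 = 5.9881
A = e^5.9881 ≈ 398.7 ha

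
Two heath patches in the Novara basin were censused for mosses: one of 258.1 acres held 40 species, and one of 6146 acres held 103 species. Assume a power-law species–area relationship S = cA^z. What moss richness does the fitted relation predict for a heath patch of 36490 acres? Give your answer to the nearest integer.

175

z = ln(103/40) / ln(6146/258.1) = 0.9458 / 3.1702 = 0.2984
c = 40 / 258.1^0.2984 = 40 / 5.243 = 7.629
S₃ = 7.629 × 36490^0.2984 = 7.629 × 22.97 ≈ 175.2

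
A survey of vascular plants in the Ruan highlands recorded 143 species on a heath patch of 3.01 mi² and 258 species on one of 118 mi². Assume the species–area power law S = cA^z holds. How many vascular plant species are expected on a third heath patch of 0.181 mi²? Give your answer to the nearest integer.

z = ln(258/143) / ln(118/3.01) = 0.5901 / 3.6687 = 0.1608
c = 143 / 3.01^0.1608 = 143 / 1.194 = 119.8
S₃ = 119.8 × 0.181^0.1608 = 119.8 × 0.7596 ≈ 90.98

91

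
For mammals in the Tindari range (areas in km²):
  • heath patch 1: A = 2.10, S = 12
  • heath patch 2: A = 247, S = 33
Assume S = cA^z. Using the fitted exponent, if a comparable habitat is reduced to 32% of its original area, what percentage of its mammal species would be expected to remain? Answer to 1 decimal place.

z = ln(33/12) / ln(247/2.1) = 1.0116 / 4.7675 = 0.2122
S_new/S_old = (A_new/A_old)^z = 0.32^0.2122 = exp(0.2122 × -1.1394) = 0.7852

78.5%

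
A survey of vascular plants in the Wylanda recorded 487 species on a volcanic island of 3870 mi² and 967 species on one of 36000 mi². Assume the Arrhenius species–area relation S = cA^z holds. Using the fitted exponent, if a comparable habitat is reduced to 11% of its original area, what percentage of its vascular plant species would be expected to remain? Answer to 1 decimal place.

50.7%

z = ln(967/487) / ln(36000/3870) = 0.6859 / 2.2303 = 0.3076
S_new/S_old = (A_new/A_old)^z = 0.11^0.3076 = exp(0.3076 × -2.2073) = 0.5072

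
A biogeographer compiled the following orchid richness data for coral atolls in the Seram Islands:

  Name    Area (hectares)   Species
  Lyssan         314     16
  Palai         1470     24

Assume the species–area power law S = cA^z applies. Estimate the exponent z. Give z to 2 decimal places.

0.26

Taking logs: ln S = ln c + z ln A, so z = (ln S₂ − ln S₁)/(ln A₂ − ln A₁).
z = ln(24/16) / ln(1470/314) = ln(1.5) / ln(4.682) = 0.4055 / 1.5436 = 0.2627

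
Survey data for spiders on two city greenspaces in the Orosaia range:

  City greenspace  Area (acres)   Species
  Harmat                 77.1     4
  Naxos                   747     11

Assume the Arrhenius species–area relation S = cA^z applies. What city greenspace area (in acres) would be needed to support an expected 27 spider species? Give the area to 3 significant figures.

5610 acres

z = ln(11/4) / ln(747/77.1) = 1.0116 / 2.2710 = 0.4455
c = 4 / 77.1^0.4455 = 4 / 6.928 = 0.5774
A = (27/0.5774)^(1/0.4455) ⇒ ln A = ln(46.76)/0.4455 = 8.6319
A = e^8.6319 ≈ 5608 acres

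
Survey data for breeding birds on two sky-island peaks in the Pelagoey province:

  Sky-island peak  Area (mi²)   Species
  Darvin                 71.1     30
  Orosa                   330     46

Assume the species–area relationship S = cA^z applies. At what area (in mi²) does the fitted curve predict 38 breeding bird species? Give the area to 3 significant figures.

166 mi²

z = ln(46/30) / ln(330/71.1) = 0.4274 / 1.5350 = 0.2785
c = 30 / 71.1^0.2785 = 30 / 3.279 = 9.15
A = (38/9.15)^(1/0.2785) ⇒ ln A = ln(4.153)/0.2785 = 5.1130
A = e^5.1130 ≈ 166.2 mi²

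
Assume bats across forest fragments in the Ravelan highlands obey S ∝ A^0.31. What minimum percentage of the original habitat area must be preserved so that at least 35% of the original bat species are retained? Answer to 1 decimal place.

3.4%

Need (A_new/A_old)^0.31 = 0.35, so A_new/A_old = 0.35^(1/0.31) = 0.35^3.226
ln(A_new/A_old) = ln 0.35 / 0.31 = -1.0498 / 0.31 = -3.3865
A_new/A_old = e^-3.3865 ≈ 0.03383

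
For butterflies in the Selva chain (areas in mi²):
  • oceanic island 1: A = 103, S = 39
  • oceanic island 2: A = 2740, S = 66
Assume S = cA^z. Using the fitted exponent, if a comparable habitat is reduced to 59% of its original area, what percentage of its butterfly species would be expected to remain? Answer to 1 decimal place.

z = ln(66/39) / ln(2740/103) = 0.5261 / 3.2810 = 0.1603
S_new/S_old = (A_new/A_old)^z = 0.59^0.1603 = exp(0.1603 × -0.5276) = 0.9189

91.9%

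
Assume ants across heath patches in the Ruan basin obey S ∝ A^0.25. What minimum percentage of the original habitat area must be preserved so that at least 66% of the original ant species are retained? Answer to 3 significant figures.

Need (A_new/A_old)^0.25 = 0.66, so A_new/A_old = 0.66^(1/0.25) = 0.66^4
ln(A_new/A_old) = ln 0.66 / 0.25 = -0.4155 / 0.25 = -1.6621
A_new/A_old = e^-1.6621 ≈ 0.1897

19.0%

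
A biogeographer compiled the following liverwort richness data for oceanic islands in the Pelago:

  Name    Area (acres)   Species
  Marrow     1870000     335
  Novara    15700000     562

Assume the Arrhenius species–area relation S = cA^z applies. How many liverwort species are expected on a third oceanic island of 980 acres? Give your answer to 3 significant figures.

z = ln(562/335) / ln(15700000/1870000) = 0.5174 / 2.1277 = 0.2432
c = 335 / 1870000^0.2432 = 335 / 33.5 = 10
S₃ = 10 × 980^0.2432 = 10 × 5.338 ≈ 53.38

53.4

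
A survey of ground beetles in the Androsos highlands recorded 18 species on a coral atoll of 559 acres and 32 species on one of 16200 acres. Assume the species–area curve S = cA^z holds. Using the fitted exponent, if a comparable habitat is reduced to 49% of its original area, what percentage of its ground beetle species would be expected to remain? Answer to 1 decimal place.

88.5%

z = ln(32/18) / ln(16200/559) = 0.5754 / 3.3666 = 0.1709
S_new/S_old = (A_new/A_old)^z = 0.49^0.1709 = exp(0.1709 × -0.7133) = 0.8852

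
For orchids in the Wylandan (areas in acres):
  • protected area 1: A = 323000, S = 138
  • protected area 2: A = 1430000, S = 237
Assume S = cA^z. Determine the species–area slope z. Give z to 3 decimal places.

Taking logs: ln S = ln c + z ln A, so z = (ln S₂ − ln S₁)/(ln A₂ − ln A₁).
z = ln(237/138) / ln(1430000/323000) = ln(1.717) / ln(4.427) = 0.5408 / 1.4878 = 0.3635

0.363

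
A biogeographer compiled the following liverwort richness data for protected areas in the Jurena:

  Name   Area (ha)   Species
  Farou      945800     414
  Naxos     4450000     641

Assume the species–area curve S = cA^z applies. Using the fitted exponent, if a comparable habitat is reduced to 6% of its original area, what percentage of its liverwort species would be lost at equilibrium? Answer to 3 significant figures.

z = ln(641/414) / ln(4450000/945800) = 0.4372 / 1.5486 = 0.2823
S_new/S_old = (A_new/A_old)^z = 0.06^0.2823 = exp(0.2823 × -2.8134) = 0.4519
Fraction lost = 1 − 0.4519 = 0.5481

54.8%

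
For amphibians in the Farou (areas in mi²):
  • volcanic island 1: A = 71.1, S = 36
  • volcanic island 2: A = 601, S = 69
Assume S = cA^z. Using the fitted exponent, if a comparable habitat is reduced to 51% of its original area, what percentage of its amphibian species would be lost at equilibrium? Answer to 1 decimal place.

18.6%

z = ln(69/36) / ln(601/71.1) = 0.6506 / 2.1345 = 0.3048
S_new/S_old = (A_new/A_old)^z = 0.51^0.3048 = exp(0.3048 × -0.6733) = 0.8145
Fraction lost = 1 − 0.8145 = 0.1855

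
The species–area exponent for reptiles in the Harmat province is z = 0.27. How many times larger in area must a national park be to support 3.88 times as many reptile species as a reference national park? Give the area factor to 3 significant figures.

152

(A₂/A₁)^0.27 = 3.88, so A₂/A₁ = 3.88^(1/0.27) = 3.88^3.704
ln(A₂/A₁) = ln 3.88 / 0.27 = 1.3558 / 0.27 = 5.0216
A₂/A₁ = e^5.0216 ≈ 151.7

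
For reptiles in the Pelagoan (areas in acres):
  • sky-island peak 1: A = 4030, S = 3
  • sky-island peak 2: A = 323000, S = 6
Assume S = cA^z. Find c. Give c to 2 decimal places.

0.81

z = ln(S₂/S₁) / ln(A₂/A₁) = ln(6/3) / ln(323000/4030) = 0.6931 / 4.3839 = 0.1581
c = S₁ / A₁^z = 3 / 4030^0.1581 = 3 / 3.716 = 0.8074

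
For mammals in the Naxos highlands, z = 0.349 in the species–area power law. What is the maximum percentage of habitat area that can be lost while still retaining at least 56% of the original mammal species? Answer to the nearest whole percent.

81%

Need (A_new/A_old)^0.349 = 0.56, so A_new/A_old = 0.56^(1/0.349) = 0.56^2.865
ln(A_new/A_old) = ln 0.56 / 0.349 = -0.5798 / 0.349 = -1.6614
A_new/A_old = e^-1.6614 ≈ 0.1899
Fraction that can be lost = 1 − 0.1899 = 0.8101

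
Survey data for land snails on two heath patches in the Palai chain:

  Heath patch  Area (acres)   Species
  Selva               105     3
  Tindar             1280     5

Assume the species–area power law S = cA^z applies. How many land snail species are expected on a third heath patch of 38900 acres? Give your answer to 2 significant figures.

z = ln(5/3) / ln(1280/105) = 0.5108 / 2.5007 = 0.2043
c = 3 / 105^0.2043 = 3 / 2.588 = 1.159
S₃ = 1.159 × 38900^0.2043 = 1.159 × 8.662 ≈ 10.04

10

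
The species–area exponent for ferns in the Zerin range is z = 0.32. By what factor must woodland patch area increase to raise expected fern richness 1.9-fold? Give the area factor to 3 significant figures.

7.43

(A₂/A₁)^0.32 = 1.9, so A₂/A₁ = 1.9^(1/0.32) = 1.9^3.125
ln(A₂/A₁) = ln 1.9 / 0.32 = 0.6419 / 0.32 = 2.0058
A₂/A₁ = e^2.0058 ≈ 7.432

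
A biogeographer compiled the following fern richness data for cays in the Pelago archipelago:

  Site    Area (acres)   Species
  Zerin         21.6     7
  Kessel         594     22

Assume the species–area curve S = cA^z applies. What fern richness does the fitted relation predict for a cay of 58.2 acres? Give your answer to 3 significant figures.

z = ln(22/7) / ln(594/21.6) = 1.1451 / 3.3142 = 0.3455
c = 7 / 21.6^0.3455 = 7 / 2.891 = 2.421
S₃ = 2.421 × 58.2^0.3455 = 2.421 × 4.072 ≈ 9.859

9.86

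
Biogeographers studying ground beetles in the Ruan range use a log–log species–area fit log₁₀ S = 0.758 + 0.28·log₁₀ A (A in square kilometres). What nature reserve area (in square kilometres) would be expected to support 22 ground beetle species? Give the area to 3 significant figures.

122 square kilometres

22 = 5.728 × A^0.28  ⇒  A^0.28 = 22/5.728 = 3.841
ln A = ln(3.841) / 0.28 = 1.3457 / 0.28 = 4.8060
A = e^4.8060 ≈ 122.2 square kilometres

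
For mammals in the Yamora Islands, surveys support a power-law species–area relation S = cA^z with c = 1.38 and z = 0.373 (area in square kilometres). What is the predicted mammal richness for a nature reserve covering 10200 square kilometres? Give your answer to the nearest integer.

S = 1.38 × 10200^0.373
ln S = ln 1.38 + 0.373 × ln 10200 = 0.3221 + 0.373 × 9.2301 = 3.7649
S = e^3.7649 ≈ 43.16

43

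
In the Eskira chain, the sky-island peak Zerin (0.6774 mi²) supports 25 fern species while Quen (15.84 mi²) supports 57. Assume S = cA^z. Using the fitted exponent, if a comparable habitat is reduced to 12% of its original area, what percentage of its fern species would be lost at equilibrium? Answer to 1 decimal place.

z = ln(57/25) / ln(15.84/0.6774) = 0.8242 / 3.1520 = 0.2615
S_new/S_old = (A_new/A_old)^z = 0.12^0.2615 = exp(0.2615 × -2.1203) = 0.5744
Fraction lost = 1 − 0.5744 = 0.4256

42.6%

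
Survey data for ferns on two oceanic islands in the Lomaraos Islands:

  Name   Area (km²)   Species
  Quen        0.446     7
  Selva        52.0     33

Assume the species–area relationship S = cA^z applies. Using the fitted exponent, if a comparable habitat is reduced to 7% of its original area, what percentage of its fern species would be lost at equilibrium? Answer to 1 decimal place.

z = ln(33/7) / ln(52/0.446) = 1.5506 / 4.7587 = 0.3258
S_new/S_old = (A_new/A_old)^z = 0.07^0.3258 = exp(0.3258 × -2.6593) = 0.4204
Fraction lost = 1 − 0.4204 = 0.5796

58.0%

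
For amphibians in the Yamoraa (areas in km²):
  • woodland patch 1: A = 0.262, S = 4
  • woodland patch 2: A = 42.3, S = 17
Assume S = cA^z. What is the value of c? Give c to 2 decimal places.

5.86

z = ln(S₂/S₁) / ln(A₂/A₁) = ln(17/4) / ln(42.3/0.262) = 1.4469 / 5.0842 = 0.2846
c = S₁ / A₁^z = 4 / 0.262^0.2846 = 4 / 0.6831 = 5.856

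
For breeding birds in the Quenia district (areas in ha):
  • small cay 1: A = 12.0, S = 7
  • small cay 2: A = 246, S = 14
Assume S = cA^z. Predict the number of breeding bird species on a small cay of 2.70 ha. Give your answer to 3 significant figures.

z = ln(14/7) / ln(246/12) = 0.6931 / 3.0204 = 0.2295
c = 7 / 12^0.2295 = 7 / 1.769 = 3.958
S₃ = 3.958 × 2.7^0.2295 = 3.958 × 1.256 ≈ 4.971

4.97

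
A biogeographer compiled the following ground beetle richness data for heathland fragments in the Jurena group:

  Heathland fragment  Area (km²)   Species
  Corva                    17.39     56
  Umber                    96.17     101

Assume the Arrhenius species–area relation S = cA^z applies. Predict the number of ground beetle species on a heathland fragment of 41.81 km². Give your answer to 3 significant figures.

z = ln(101/56) / ln(96.17/17.39) = 0.5898 / 1.7102 = 0.3448
c = 56 / 17.39^0.3448 = 56 / 2.677 = 20.92
S₃ = 20.92 × 41.81^0.3448 = 20.92 × 3.623 ≈ 75.78

75.8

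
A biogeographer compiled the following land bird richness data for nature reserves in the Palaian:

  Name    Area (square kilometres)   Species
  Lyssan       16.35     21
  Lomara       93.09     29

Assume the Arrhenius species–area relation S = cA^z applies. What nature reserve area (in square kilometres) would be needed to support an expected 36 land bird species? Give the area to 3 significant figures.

z = ln(29/21) / ln(93.09/16.35) = 0.3228 / 1.7393 = 0.1856
c = 21 / 16.35^0.1856 = 21 / 1.68 = 12.5
A = (36/12.5)^(1/0.1856) ⇒ ln A = ln(2.879)/0.1856 = 5.6987
A = e^5.6987 ≈ 298.5 square kilometres

298 square kilometres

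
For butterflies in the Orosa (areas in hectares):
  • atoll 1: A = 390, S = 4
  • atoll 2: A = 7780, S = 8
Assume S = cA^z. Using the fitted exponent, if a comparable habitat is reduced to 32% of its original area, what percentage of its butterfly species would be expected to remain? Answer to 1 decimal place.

z = ln(8/4) / ln(7780/390) = 0.6931 / 2.9932 = 0.2316
S_new/S_old = (A_new/A_old)^z = 0.32^0.2316 = exp(0.2316 × -1.1394) = 0.7681

76.8%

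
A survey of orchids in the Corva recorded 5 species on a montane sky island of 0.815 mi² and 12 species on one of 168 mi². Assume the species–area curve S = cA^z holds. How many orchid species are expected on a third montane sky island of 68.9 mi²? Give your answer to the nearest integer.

z = ln(12/5) / ln(168/0.815) = 0.8755 / 5.3285 = 0.1643
c = 5 / 0.815^0.1643 = 5 / 0.9669 = 5.171
S₃ = 5.171 × 68.9^0.1643 = 5.171 × 2.005 ≈ 10.37

10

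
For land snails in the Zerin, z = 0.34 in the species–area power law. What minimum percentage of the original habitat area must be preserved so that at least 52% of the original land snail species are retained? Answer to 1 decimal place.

Need (A_new/A_old)^0.34 = 0.52, so A_new/A_old = 0.52^(1/0.34) = 0.52^2.941
ln(A_new/A_old) = ln 0.52 / 0.34 = -0.6539 / 0.34 = -1.9233
A_new/A_old = e^-1.9233 ≈ 0.1461

14.6%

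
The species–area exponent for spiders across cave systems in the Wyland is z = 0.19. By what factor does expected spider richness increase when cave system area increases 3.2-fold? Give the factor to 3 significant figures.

S₂/S₁ = (A₂/A₁)^z = 3.2^0.19
ln(S₂/S₁) = 0.19 × ln 3.2 = 0.19 × 1.1632 = 0.2210
S₂/S₁ = e^0.2210 ≈ 1.247

1.25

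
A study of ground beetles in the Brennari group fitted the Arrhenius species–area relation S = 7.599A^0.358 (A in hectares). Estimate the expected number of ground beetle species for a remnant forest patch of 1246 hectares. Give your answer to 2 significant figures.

97

S = 7.599 × 1246^0.358
ln S = ln 7.599 + 0.358 × ln 1246 = 2.0280 + 0.358 × 7.1277 = 4.5797
S = e^4.5797 ≈ 97.49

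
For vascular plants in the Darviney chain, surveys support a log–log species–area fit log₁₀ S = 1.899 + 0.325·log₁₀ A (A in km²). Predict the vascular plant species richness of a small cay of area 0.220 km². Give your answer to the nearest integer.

48 species

S = 79.25 × 0.22^0.325
ln S = ln 79.25 + 0.325 × ln 0.22 = 4.3726 + 0.325 × -1.5141 = 3.8805
S = e^3.8805 ≈ 48.45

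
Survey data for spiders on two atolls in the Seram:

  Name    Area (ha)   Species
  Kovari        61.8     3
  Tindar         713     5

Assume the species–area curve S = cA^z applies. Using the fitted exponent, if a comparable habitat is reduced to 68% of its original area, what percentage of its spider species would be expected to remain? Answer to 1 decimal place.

92.3%

z = ln(5/3) / ln(713/61.8) = 0.5108 / 2.4456 = 0.2089
S_new/S_old = (A_new/A_old)^z = 0.68^0.2089 = exp(0.2089 × -0.3857) = 0.9226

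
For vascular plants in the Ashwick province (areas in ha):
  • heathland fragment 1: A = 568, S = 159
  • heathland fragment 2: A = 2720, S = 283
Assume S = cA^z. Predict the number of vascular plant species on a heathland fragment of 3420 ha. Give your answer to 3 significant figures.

z = ln(283/159) / ln(2720/568) = 0.5765 / 1.5663 = 0.3681
c = 159 / 568^0.3681 = 159 / 10.32 = 15.4
S₃ = 15.4 × 3420^0.3681 = 15.4 × 19.99 ≈ 307.9

308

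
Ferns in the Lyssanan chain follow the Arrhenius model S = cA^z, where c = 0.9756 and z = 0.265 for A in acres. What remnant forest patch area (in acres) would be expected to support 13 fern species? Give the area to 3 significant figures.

17500 acres

13 = 0.9756 × A^0.265  ⇒  A^0.265 = 13/0.9756 = 13.33
ln A = ln(13.33) / 0.265 = 2.5897 / 0.265 = 9.7723
A = e^9.7723 ≈ 17541 acres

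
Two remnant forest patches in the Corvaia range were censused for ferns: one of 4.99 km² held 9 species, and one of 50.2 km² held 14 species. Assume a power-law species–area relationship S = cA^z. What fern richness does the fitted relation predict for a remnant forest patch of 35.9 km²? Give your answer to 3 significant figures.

13.1

z = ln(14/9) / ln(50.2/4.99) = 0.4418 / 2.3086 = 0.1914
c = 9 / 4.99^0.1914 = 9 / 1.36 = 6.617
S₃ = 6.617 × 35.9^0.1914 = 6.617 × 1.984 ≈ 13.13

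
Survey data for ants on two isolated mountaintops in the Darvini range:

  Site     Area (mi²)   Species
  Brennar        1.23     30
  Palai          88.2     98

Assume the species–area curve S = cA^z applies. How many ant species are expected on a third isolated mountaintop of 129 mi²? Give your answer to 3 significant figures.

z = ln(98/30) / ln(88.2/1.23) = 1.1838 / 4.2726 = 0.2771
c = 30 / 1.23^0.2771 = 30 / 1.059 = 28.33
S₃ = 28.33 × 129^0.2771 = 28.33 × 3.844 ≈ 108.9

109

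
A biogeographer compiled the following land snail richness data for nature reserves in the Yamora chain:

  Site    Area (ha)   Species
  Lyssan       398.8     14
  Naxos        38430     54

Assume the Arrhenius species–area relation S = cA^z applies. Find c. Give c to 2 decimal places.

z = ln(S₂/S₁) / ln(A₂/A₁) = ln(54/14) / ln(38430/398.8) = 1.3499 / 4.5681 = 0.2955
c = S₁ / A₁^z = 14 / 398.8^0.2955 = 14 / 5.869 = 2.386

2.39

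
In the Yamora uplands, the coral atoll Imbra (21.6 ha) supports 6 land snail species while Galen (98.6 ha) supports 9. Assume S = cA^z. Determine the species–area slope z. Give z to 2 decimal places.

Taking logs: ln S = ln c + z ln A, so z = (ln S₂ − ln S₁)/(ln A₂ − ln A₁).
z = ln(9/6) / ln(98.6/21.6) = ln(1.5) / ln(4.565) = 0.4055 / 1.5184 = 0.2670

0.27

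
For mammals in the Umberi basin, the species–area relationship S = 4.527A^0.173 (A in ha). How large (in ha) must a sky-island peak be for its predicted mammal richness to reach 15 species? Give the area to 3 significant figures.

15 = 4.527 × A^0.173  ⇒  A^0.173 = 15/4.527 = 3.313
ln A = ln(3.313) / 0.173 = 1.1980 / 0.173 = 6.9248
A = e^6.9248 ≈ 1017 ha

1020 ha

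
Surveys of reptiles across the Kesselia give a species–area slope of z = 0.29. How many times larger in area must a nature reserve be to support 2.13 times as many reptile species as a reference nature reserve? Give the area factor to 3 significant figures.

(A₂/A₁)^0.29 = 2.13, so A₂/A₁ = 2.13^(1/0.29) = 2.13^3.448
ln(A₂/A₁) = ln 2.13 / 0.29 = 0.7561 / 0.29 = 2.6073
A₂/A₁ = e^2.6073 ≈ 13.56

13.6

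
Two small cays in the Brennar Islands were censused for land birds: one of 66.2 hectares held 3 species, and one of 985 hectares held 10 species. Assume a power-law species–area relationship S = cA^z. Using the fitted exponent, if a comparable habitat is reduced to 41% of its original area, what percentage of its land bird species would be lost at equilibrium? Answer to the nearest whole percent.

33%

z = ln(10/3) / ln(985/66.2) = 1.2040 / 2.7000 = 0.4459
S_new/S_old = (A_new/A_old)^z = 0.41^0.4459 = exp(0.4459 × -0.8916) = 0.6719
Fraction lost = 1 − 0.6719 = 0.3281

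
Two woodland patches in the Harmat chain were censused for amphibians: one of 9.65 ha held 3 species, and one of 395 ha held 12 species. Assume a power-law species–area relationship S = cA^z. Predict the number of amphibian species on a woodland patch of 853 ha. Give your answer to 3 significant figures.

z = ln(12/3) / ln(395/9.65) = 1.3863 / 3.7119 = 0.3735
c = 3 / 9.65^0.3735 = 3 / 2.332 = 1.287
S₃ = 1.287 × 853^0.3735 = 1.287 × 12.43 ≈ 16

16.0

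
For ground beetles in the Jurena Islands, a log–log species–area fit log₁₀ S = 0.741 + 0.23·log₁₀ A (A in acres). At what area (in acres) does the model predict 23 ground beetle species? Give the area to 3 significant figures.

23 = 5.508 × A^0.23  ⇒  A^0.23 = 23/5.508 = 4.176
ln A = ln(4.176) / 0.23 = 1.4293 / 0.23 = 6.2143
A = e^6.2143 ≈ 499.8 acres

500 acres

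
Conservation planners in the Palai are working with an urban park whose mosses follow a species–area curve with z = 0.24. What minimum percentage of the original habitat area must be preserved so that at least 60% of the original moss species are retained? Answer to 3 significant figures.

Need (A_new/A_old)^0.24 = 0.6, so A_new/A_old = 0.6^(1/0.24) = 0.6^4.167
ln(A_new/A_old) = ln 0.6 / 0.24 = -0.5108 / 0.24 = -2.1284
A_new/A_old = e^-2.1284 ≈ 0.119

11.9%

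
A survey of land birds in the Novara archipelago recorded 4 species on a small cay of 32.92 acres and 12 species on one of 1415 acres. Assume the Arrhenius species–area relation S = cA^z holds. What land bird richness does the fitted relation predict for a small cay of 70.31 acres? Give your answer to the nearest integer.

z = ln(12/4) / ln(1415/32.92) = 1.0986 / 3.7608 = 0.2921
c = 4 / 32.92^0.2921 = 4 / 2.775 = 1.441
S₃ = 1.441 × 70.31^0.2921 = 1.441 × 3.464 ≈ 4.993

5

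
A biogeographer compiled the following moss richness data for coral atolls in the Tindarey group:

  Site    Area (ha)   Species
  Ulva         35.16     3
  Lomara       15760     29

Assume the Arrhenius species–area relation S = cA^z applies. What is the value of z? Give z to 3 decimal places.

Taking logs: ln S = ln c + z ln A, so z = (ln S₂ − ln S₁)/(ln A₂ − ln A₁).
z = ln(29/3) / ln(15760/35.16) = ln(9.667) / ln(448.2) = 2.2687 / 6.1053 = 0.3716

0.372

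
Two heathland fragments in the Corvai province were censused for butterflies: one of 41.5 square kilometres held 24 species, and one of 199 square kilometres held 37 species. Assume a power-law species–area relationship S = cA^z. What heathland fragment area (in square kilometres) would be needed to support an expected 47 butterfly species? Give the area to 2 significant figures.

z = ln(37/24) / ln(199/41.5) = 0.4329 / 1.5676 = 0.2761
c = 24 / 41.5^0.2761 = 24 / 2.798 = 8.579
A = (47/8.579)^(1/0.2761) ⇒ ln A = ln(5.479)/0.2761 = 6.1597
A = e^6.1597 ≈ 473.3 square kilometres

470 square kilometres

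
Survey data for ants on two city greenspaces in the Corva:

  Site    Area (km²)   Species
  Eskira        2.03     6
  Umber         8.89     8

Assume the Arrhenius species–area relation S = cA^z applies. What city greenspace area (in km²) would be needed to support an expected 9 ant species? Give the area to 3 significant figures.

16.3 km²

z = ln(8/6) / ln(8.89/2.03) = 0.2877 / 1.4769 = 0.1948
c = 6 / 2.03^0.1948 = 6 / 1.148 = 5.227
A = (9/5.227)^(1/0.1948) ⇒ ln A = ln(1.722)/0.1948 = 2.7896
A = e^2.7896 ≈ 16.27 km²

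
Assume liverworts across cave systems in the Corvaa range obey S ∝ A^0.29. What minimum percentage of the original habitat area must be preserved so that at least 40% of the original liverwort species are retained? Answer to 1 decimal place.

4.2%

Need (A_new/A_old)^0.29 = 0.4, so A_new/A_old = 0.4^(1/0.29) = 0.4^3.448
ln(A_new/A_old) = ln 0.4 / 0.29 = -0.9163 / 0.29 = -3.1596
A_new/A_old = e^-3.1596 ≈ 0.04244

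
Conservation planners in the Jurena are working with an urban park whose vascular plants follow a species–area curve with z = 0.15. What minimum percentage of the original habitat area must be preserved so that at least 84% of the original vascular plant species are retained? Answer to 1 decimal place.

Need (A_new/A_old)^0.15 = 0.84, so A_new/A_old = 0.84^(1/0.15) = 0.84^6.667
ln(A_new/A_old) = ln 0.84 / 0.15 = -0.1744 / 0.15 = -1.1624
A_new/A_old = e^-1.1624 ≈ 0.3127

31.3%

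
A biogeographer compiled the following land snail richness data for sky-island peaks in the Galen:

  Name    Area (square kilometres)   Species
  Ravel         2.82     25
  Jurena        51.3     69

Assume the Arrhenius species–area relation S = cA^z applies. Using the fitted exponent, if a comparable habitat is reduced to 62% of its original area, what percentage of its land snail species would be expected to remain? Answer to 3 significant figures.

84.6%

z = ln(69/25) / ln(51.3/2.82) = 1.0152 / 2.9010 = 0.3500
S_new/S_old = (A_new/A_old)^z = 0.62^0.3500 = exp(0.3500 × -0.4780) = 0.8459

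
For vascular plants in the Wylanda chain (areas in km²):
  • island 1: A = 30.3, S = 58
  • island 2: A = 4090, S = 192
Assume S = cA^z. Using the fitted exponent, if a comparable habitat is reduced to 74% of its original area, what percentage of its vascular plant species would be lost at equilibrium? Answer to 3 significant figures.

z = ln(192/58) / ln(4090/30.3) = 1.1971 / 4.9052 = 0.2440
S_new/S_old = (A_new/A_old)^z = 0.74^0.2440 = exp(0.2440 × -0.3011) = 0.9292
Fraction lost = 1 − 0.9292 = 0.07085

7.08%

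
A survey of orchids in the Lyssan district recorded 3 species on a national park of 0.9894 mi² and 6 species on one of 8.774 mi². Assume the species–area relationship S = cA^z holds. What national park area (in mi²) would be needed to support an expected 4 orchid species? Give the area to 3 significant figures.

z = ln(6/3) / ln(8.774/0.9894) = 0.6931 / 2.1824 = 0.3176
c = 3 / 0.9894^0.3176 = 3 / 0.9966 = 3.01
A = (4/3.01)^(1/0.3176) ⇒ ln A = ln(1.329)/0.3176 = 0.8951
A = e^0.8951 ≈ 2.448 mi²

2.45 mi²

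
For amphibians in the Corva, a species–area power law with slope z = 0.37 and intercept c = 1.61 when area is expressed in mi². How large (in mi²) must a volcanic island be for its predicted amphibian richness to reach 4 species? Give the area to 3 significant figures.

4 = 1.61 × A^0.37  ⇒  A^0.37 = 4/1.61 = 2.484
ln A = ln(2.484) / 0.37 = 0.9101 / 0.37 = 2.4596
A = e^2.4596 ≈ 11.7 mi²

11.7 mi²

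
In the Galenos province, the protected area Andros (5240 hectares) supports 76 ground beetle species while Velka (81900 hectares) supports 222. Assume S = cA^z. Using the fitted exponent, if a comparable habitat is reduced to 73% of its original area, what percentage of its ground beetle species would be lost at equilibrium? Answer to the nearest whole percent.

12%

z = ln(222/76) / ln(81900/5240) = 1.0719 / 2.7492 = 0.3899
S_new/S_old = (A_new/A_old)^z = 0.73^0.3899 = exp(0.3899 × -0.3147) = 0.8845
Fraction lost = 1 − 0.8845 = 0.1155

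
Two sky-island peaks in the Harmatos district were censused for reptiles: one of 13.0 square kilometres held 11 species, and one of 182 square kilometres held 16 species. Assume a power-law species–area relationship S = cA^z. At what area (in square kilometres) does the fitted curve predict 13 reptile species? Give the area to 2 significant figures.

z = ln(16/11) / ln(182/13) = 0.3747 / 2.6391 = 0.1420
c = 11 / 13^0.1420 = 11 / 1.439 = 7.642
A = (13/7.642)^(1/0.1420) ⇒ ln A = ln(1.701)/0.1420 = 3.7416
A = e^3.7416 ≈ 42.16 square kilometres

42 square kilometres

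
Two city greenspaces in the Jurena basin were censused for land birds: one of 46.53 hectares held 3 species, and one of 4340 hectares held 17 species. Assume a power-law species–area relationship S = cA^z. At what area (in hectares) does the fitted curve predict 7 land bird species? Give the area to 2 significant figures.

z = ln(17/3) / ln(4340/46.53) = 1.7346 / 4.5355 = 0.3824
c = 3 / 46.53^0.3824 = 3 / 4.343 = 0.6907
A = (7/0.6907)^(1/0.3824) ⇒ ln A = ln(10.13)/0.3824 = 6.0556
A = e^6.0556 ≈ 426.5 hectares

430 hectares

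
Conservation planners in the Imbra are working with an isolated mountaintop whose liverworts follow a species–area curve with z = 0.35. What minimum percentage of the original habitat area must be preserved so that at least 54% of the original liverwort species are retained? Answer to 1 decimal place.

17.2%

Need (A_new/A_old)^0.35 = 0.54, so A_new/A_old = 0.54^(1/0.35) = 0.54^2.857
ln(A_new/A_old) = ln 0.54 / 0.35 = -0.6162 / 0.35 = -1.7605
A_new/A_old = e^-1.7605 ≈ 0.172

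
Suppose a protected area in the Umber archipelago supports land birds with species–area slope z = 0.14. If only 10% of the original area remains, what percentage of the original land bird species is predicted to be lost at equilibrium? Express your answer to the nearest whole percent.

28%

S_new/S_old = (A_new/A_old)^z = 0.1^0.14
= exp(0.14 × ln 0.1) = exp(0.14 × -2.3026) = exp(-0.3224) ≈ 0.7244
Fraction lost = 1 − 0.7244 = 0.2756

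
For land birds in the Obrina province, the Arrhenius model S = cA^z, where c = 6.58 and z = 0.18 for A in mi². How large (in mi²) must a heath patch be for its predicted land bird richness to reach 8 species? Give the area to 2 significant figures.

8 = 6.58 × A^0.18  ⇒  A^0.18 = 8/6.58 = 1.216
ln A = ln(1.216) / 0.18 = 0.1954 / 0.18 = 1.0856
A = e^1.0856 ≈ 2.961 mi²

3.0 mi²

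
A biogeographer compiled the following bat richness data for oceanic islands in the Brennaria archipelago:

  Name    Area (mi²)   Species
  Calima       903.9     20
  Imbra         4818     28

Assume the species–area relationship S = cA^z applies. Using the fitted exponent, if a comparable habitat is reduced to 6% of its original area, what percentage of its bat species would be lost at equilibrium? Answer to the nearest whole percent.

z = ln(28/20) / ln(4818/903.9) = 0.3365 / 1.6734 = 0.2011
S_new/S_old = (A_new/A_old)^z = 0.06^0.2011 = exp(0.2011 × -2.8134) = 0.568
Fraction lost = 1 − 0.568 = 0.432

43%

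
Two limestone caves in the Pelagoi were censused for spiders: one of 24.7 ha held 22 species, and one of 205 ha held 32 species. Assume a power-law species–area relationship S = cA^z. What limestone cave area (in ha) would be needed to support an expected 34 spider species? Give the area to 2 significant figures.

z = ln(32/22) / ln(205/24.7) = 0.3747 / 2.1162 = 0.1771
c = 22 / 24.7^0.1771 = 22 / 1.764 = 12.47
A = (34/12.47)^(1/0.1771) ⇒ ln A = ln(2.727)/0.1771 = 5.6654
A = e^5.6654 ≈ 288.7 ha

290 ha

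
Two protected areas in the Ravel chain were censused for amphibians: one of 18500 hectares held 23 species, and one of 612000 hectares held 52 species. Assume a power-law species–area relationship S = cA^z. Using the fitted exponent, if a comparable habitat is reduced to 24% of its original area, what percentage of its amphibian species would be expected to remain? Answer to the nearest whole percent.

72%

z = ln(52/23) / ln(612000/18500) = 0.8157 / 3.4990 = 0.2331
S_new/S_old = (A_new/A_old)^z = 0.24^0.2331 = exp(0.2331 × -1.4271) = 0.717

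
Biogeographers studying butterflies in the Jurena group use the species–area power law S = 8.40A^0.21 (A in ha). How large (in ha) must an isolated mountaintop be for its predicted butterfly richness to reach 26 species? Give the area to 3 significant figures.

217 ha

26 = 8.4 × A^0.21  ⇒  A^0.21 = 26/8.4 = 3.095
ln A = ln(3.095) / 0.21 = 1.1299 / 0.21 = 5.3803
A = e^5.3803 ≈ 217.1 ha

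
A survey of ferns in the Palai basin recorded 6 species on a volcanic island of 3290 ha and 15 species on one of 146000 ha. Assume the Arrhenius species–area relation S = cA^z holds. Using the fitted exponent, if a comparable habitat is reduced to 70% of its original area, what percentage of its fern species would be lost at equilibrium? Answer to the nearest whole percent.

8%

z = ln(15/6) / ln(146000/3290) = 0.9163 / 3.7927 = 0.2416
S_new/S_old = (A_new/A_old)^z = 0.7^0.2416 = exp(0.2416 × -0.3567) = 0.9174
Fraction lost = 1 − 0.9174 = 0.08256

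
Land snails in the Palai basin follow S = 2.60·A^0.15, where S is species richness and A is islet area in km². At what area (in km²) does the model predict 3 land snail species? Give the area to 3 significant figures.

2.60 km²

3 = 2.6 × A^0.15  ⇒  A^0.15 = 3/2.6 = 1.154
ln A = ln(1.154) / 0.15 = 0.1431 / 0.15 = 0.9540
A = e^0.9540 ≈ 2.596 km²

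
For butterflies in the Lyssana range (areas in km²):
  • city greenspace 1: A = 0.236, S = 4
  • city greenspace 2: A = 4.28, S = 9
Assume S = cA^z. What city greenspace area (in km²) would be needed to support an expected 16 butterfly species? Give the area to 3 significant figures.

z = ln(9/4) / ln(4.28/0.236) = 0.8109 / 2.8979 = 0.2798
c = 4 / 0.236^0.2798 = 4 / 0.6676 = 5.992
A = (16/5.992)^(1/0.2798) ⇒ ln A = ln(2.67)/0.2798 = 3.5100
A = e^3.5100 ≈ 33.45 km²

33.4 km²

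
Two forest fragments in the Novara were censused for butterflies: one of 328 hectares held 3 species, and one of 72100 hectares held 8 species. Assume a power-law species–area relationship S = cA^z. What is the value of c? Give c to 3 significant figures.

1.05

z = ln(S₂/S₁) / ln(A₂/A₁) = ln(8/3) / ln(72100/328) = 0.9808 / 5.3928 = 0.1819
c = S₁ / A₁^z = 3 / 328^0.1819 = 3 / 2.868 = 1.046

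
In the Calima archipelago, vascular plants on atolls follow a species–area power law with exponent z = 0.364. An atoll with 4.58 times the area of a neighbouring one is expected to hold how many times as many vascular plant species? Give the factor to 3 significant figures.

1.74

S₂/S₁ = (A₂/A₁)^z = 4.58^0.364
ln(S₂/S₁) = 0.364 × ln 4.58 = 0.364 × 1.5217 = 0.5539
S₂/S₁ = e^0.5539 ≈ 1.74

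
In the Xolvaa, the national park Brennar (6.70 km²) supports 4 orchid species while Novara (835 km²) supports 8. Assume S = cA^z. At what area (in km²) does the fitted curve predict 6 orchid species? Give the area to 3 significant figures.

z = ln(8/4) / ln(835/6.7) = 0.6931 / 4.8253 = 0.1436
c = 4 / 6.7^0.1436 = 4 / 1.314 = 3.044
A = (6/3.044)^(1/0.1436) ⇒ ln A = ln(1.971)/0.1436 = 4.7247
A = e^4.7247 ≈ 112.7 km²

113 km²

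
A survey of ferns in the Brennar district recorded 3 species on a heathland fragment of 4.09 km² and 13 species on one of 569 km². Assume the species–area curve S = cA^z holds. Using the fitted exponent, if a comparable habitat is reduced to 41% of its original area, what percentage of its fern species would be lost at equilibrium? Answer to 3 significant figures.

23.3%

z = ln(13/3) / ln(569/4.09) = 1.4663 / 4.9353 = 0.2971
S_new/S_old = (A_new/A_old)^z = 0.41^0.2971 = exp(0.2971 × -0.8916) = 0.7673
Fraction lost = 1 − 0.7673 = 0.2327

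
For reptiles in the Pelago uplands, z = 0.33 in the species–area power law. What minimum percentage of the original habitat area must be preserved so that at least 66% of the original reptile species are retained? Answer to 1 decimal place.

Need (A_new/A_old)^0.33 = 0.66, so A_new/A_old = 0.66^(1/0.33) = 0.66^3.03
ln(A_new/A_old) = ln 0.66 / 0.33 = -0.4155 / 0.33 = -1.2591
A_new/A_old = e^-1.2591 ≈ 0.2839

28.4%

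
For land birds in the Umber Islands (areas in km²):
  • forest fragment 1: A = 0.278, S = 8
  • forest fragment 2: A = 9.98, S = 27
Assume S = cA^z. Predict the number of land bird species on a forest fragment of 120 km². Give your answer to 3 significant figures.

62.8

z = ln(27/8) / ln(9.98/0.278) = 1.2164 / 3.5807 = 0.3397
c = 8 / 0.278^0.3397 = 8 / 0.6473 = 12.36
S₃ = 12.36 × 120^0.3397 = 12.36 × 5.085 ≈ 62.84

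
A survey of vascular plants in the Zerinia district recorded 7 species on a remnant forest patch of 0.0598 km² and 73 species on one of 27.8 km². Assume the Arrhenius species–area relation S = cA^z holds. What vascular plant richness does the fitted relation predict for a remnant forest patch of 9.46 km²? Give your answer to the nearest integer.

48

z = ln(73/7) / ln(27.8/0.0598) = 2.3445 / 6.1418 = 0.3817
c = 7 / 0.0598^0.3817 = 7 / 0.3412 = 20.52
S₃ = 20.52 × 9.46^0.3817 = 20.52 × 2.358 ≈ 48.37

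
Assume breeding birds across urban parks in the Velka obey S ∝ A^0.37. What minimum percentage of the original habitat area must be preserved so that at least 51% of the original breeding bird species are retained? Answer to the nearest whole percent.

16%

Need (A_new/A_old)^0.37 = 0.51, so A_new/A_old = 0.51^(1/0.37) = 0.51^2.703
ln(A_new/A_old) = ln 0.51 / 0.37 = -0.6733 / 0.37 = -1.8199
A_new/A_old = e^-1.8199 ≈ 0.1621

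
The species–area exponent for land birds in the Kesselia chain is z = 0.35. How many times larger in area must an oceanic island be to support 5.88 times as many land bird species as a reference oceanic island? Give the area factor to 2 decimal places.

157.84

(A₂/A₁)^0.35 = 5.88, so A₂/A₁ = 5.88^(1/0.35) = 5.88^2.857
ln(A₂/A₁) = ln 5.88 / 0.35 = 1.7716 / 0.35 = 5.0616
A₂/A₁ = e^5.0616 ≈ 157.8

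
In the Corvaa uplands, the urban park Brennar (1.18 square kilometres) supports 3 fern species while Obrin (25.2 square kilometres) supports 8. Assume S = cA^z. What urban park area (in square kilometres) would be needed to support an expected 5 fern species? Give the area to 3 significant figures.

z = ln(8/3) / ln(25.2/1.18) = 0.9808 / 3.0613 = 0.3204
c = 3 / 1.18^0.3204 = 3 / 1.054 = 2.845
A = (5/2.845)^(1/0.3204) ⇒ ln A = ln(1.757)/0.3204 = 1.7599
A = e^1.7599 ≈ 5.812 square kilometres

5.81 square kilometres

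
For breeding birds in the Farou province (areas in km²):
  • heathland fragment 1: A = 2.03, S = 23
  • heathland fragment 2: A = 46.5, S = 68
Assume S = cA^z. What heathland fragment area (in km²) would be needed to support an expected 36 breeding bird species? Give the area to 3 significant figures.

7.41 km²

z = ln(68/23) / ln(46.5/2.03) = 1.0840 / 3.1314 = 0.3462
c = 23 / 2.03^0.3462 = 23 / 1.278 = 18
A = (36/18)^(1/0.3462) ⇒ ln A = ln(2)/0.3462 = 2.0023
A = e^2.0023 ≈ 7.406 km²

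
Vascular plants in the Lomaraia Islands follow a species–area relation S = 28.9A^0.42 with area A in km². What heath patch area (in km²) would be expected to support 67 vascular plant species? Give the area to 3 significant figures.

7.40 km²

67 = 28.9 × A^0.42  ⇒  A^0.42 = 67/28.9 = 2.318
ln A = ln(2.318) / 0.42 = 0.8409 / 0.42 = 2.0020
A = e^2.0020 ≈ 7.404 km²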